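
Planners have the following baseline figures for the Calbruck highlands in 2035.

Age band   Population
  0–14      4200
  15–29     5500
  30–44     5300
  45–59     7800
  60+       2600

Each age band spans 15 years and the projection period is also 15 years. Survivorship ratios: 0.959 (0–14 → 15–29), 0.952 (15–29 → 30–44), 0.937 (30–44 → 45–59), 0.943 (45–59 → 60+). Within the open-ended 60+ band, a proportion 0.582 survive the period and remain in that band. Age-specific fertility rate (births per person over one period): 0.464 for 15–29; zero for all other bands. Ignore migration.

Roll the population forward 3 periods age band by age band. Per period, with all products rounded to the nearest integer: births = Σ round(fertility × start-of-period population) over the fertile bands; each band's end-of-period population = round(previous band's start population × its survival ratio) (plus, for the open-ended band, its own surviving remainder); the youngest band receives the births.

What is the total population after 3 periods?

Call the bands 1 to 5, youngest first.
After projecting period 1:
Births: 5500 × 0.464 = 2552
Band 2: 4200 × 0.959 = 4028
Band 3: 5500 × 0.952 = 5236
Band 4: 5300 × 0.937 = 4966
Band 5: 7800 × 0.943 + 2600 × 0.582 = 7355 + 1513 = 8868
Giving 2552 / 4028 / 5236 / 4966 / 8868.
After projecting period 2:
Births: 4028 × 0.464 = 1869
Band 2: 2552 × 0.959 = 2447
Band 3: 4028 × 0.952 = 3835
Band 4: 5236 × 0.937 = 4906
Band 5: 4966 × 0.943 + 8868 × 0.582 = 4683 + 5161 = 9844
Giving 1869 / 2447 / 3835 / 4906 / 9844.
After projecting period 3:
Births: 2447 × 0.464 = 1135
Band 2: 1869 × 0.959 = 1792
Band 3: 2447 × 0.952 = 2330
Band 4: 3835 × 0.937 = 3593
Band 5: 4906 × 0.943 + 9844 × 0.582 = 4626 + 5729 = 10355
Giving 1135 / 1792 / 2330 / 3593 / 10355.
Total after period 3: 1135 + 1792 + 2330 + 3593 + 10355 = 19205

19205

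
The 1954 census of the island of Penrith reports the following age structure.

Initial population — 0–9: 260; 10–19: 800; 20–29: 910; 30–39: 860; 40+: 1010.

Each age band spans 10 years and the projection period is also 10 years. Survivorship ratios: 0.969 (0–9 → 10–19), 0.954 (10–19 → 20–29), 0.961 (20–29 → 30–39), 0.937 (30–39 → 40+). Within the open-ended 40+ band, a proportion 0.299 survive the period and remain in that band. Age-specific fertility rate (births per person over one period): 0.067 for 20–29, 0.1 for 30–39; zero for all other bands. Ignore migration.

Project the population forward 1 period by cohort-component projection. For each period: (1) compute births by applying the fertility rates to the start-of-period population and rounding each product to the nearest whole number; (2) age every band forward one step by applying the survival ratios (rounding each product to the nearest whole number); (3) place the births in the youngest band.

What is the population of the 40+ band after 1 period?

1108

Call the bands 1 to 5, youngest first.
[period 1]
Births: 910 × 0.067 = 61, 860 × 0.1 = 86 — total 147
Band 2: 260 × 0.969 = 252
Band 3: 800 × 0.954 = 763
Band 4: 910 × 0.961 = 875
Band 5: 860 × 0.937 + 1010 × 0.299 = 806 + 302 = 1108
→ [147, 252, 763, 875, 1108]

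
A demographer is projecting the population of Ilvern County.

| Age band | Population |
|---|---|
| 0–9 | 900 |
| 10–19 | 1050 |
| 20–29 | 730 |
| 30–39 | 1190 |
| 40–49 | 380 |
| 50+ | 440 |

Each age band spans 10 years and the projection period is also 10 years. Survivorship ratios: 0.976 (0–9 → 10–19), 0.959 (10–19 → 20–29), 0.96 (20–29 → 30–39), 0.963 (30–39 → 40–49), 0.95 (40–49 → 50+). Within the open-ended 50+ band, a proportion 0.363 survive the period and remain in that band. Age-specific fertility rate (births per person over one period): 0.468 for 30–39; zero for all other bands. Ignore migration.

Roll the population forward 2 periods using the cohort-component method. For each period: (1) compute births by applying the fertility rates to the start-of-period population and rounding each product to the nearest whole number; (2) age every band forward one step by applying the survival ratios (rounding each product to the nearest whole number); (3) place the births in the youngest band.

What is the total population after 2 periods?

4634

Period 1:
Births: 1190 × 0.468 = 557
10–19: 900 × 0.976 = 878
20–29: 1050 × 0.959 = 1007
30–39: 730 × 0.96 = 701
40–49: 1190 × 0.963 = 1146
50+: 380 × 0.95 + 440 × 0.363 = 361 + 160 = 521
→ [557, 878, 1007, 701, 1146, 521]
Period 2:
Births: 701 × 0.468 = 328
10–19: 557 × 0.976 = 544
20–29: 878 × 0.959 = 842
30–39: 1007 × 0.96 = 967
40–49: 701 × 0.963 = 675
50+: 1146 × 0.95 + 521 × 0.363 = 1089 + 189 = 1278
→ [328, 544, 842, 967, 675, 1278]
Total after period 2: 328 + 544 + 842 + 967 + 675 + 1278 = 4634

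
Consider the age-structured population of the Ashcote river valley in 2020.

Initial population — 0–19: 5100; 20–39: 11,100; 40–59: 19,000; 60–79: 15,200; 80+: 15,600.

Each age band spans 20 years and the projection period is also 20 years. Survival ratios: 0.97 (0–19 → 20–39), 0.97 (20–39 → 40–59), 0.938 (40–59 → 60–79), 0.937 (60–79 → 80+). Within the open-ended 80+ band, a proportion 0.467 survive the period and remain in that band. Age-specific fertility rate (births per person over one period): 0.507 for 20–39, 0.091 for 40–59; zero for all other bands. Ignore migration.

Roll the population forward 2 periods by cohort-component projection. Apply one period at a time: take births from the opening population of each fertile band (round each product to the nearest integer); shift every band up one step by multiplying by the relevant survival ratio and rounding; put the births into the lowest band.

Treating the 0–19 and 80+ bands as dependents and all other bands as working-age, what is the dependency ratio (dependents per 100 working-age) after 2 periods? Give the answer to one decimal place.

Call the groups 1 to 5, youngest first.
— Period 1 —
Births: 11100 × 0.507 = 5628, 19000 × 0.091 = 1729 — total 7357
Group 2: 5100 × 0.97 = 4947
Group 3: 11100 × 0.97 = 10767
Group 4: 19000 × 0.938 = 17822
Group 5: 15200 × 0.937 + 15600 × 0.467 = 14242 + 7285 = 21527
End of period: [7357, 4947, 10767, 17822, 21527]
— Period 2 —
Births: 4947 × 0.507 = 2508, 10767 × 0.091 = 980 — total 3488
Group 2: 7357 × 0.97 = 7136
Group 3: 4947 × 0.97 = 4799
Group 4: 10767 × 0.938 = 10099
Group 5: 17822 × 0.937 + 21527 × 0.467 = 16699 + 10053 = 26752
End of period: [3488, 7136, 4799, 10099, 26752]
Dependents (band 0–19 + band 80+) = 3488 + 26752 = 30240; working-age = 22034; ratio = 30240/22034 × 100 = 137.2

137.2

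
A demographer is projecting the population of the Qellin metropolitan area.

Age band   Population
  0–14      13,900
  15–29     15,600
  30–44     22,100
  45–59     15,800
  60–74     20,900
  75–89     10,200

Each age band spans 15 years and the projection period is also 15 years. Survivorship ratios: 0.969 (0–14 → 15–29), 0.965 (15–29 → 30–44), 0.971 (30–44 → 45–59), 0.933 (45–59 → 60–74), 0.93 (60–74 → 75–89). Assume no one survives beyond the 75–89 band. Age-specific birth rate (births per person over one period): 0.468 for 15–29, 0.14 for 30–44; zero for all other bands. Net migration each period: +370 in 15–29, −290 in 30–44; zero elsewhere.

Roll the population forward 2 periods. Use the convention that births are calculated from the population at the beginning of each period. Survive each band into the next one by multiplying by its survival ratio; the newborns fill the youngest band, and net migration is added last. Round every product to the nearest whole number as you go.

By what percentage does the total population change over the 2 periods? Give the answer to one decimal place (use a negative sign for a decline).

-18.7

Numbering the groups 1..6 from youngest to oldest:
Period 1.
Births: 15600 * 0.468 = 7301 ; 22100 * 0.14 = 3094 → 10395
Group 2: 13900 * 0.969 = 13469
Group 3: 15600 * 0.965 = 15054
Group 4: 22100 * 0.971 = 21459
Group 5: 15800 * 0.933 = 14741
Group 6: 20900 * 0.93 = 19437
Net migration: Group 2 + 370 → 13839; Group 3 − 290 → 14764
End of period: [10395, 13839, 14764, 21459, 14741, 19437]
Period 2.
Births: 13839 * 0.468 = 6477 ; 14764 * 0.14 = 2067 → 8544
Group 2: 10395 * 0.969 = 10073
Group 3: 13839 * 0.965 = 13355
Group 4: 14764 * 0.971 = 14336
Group 5: 21459 * 0.933 = 20021
Group 6: 14741 * 0.93 = 13709
Net migration: Group 2 + 370 → 10443; Group 3 − 290 → 13065
End of period: [8544, 10443, 13065, 14336, 20021, 13709]
Total: 98500 → 80118; change = -18382; percentage change = -18.7%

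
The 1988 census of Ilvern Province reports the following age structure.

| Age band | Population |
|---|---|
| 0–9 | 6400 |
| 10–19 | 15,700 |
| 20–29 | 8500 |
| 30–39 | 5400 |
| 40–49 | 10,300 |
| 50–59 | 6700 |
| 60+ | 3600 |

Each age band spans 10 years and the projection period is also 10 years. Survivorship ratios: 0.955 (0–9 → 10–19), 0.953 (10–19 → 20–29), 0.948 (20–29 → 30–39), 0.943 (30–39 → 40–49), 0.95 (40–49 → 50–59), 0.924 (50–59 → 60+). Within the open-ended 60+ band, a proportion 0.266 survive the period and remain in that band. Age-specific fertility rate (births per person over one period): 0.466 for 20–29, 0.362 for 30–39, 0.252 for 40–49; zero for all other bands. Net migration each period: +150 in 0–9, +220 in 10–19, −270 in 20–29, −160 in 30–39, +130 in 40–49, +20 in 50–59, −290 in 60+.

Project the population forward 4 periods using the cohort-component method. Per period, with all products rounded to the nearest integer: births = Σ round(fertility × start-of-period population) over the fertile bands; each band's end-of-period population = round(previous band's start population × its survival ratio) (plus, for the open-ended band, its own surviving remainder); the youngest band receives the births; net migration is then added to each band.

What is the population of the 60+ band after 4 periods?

8277

[period 1]
Births: 8500 × 0.466 = 3961 ; 5400 × 0.362 = 1955 ; 10300 × 0.252 = 2596 → 8512
10–19: 6400 × 0.955 = 6112
20–29: 15700 × 0.953 = 14962
30–39: 8500 × 0.948 = 8058
40–49: 5400 × 0.943 = 5092
50–59: 10300 × 0.95 = 9785
60+: 6700 × 0.924 + 3600 × 0.266 = 6191 + 958 = 7149
Net migration: 0–9 + 150 → 8662; 10–19 + 220 → 6332; 20–29 − 270 → 14692; 30–39 − 160 → 7898; 40–49 + 130 → 5222; 50–59 + 20 → 9805; 60+ − 290 → 6859
End of period: [8662, 6332, 14692, 7898, 5222, 9805, 6859]
[period 2]
Births: 14692 × 0.466 = 6846 ; 7898 × 0.362 = 2859 ; 5222 × 0.252 = 1316 → 11021
10–19: 8662 × 0.955 = 8272
20–29: 6332 × 0.953 = 6034
30–39: 14692 × 0.948 = 13928
40–49: 7898 × 0.943 = 7448
50–59: 5222 × 0.95 = 4961
60+: 9805 × 0.924 + 6859 × 0.266 = 9060 + 1824 = 10884
Net migration: 0–9 + 150 → 11171; 10–19 + 220 → 8492; 20–29 − 270 → 5764; 30–39 − 160 → 13768; 40–49 + 130 → 7578; 50–59 + 20 → 4981; 60+ − 290 → 10594
End of period: [11171, 8492, 5764, 13768, 7578, 4981, 10594]
[period 3]
Births: 5764 × 0.466 = 2686 ; 13768 × 0.362 = 4984 ; 7578 × 0.252 = 1910 → 9580
10–19: 11171 × 0.955 = 10668
20–29: 8492 × 0.953 = 8093
30–39: 5764 × 0.948 = 5464
40–49: 13768 × 0.943 = 12983
50–59: 7578 × 0.95 = 7199
60+: 4981 × 0.924 + 10594 × 0.266 = 4602 + 2818 = 7420
Net migration: 0–9 + 150 → 9730; 10–19 + 220 → 10888; 20–29 − 270 → 7823; 30–39 − 160 → 5304; 40–49 + 130 → 13113; 50–59 + 20 → 7219; 60+ − 290 → 7130
End of period: [9730, 10888, 7823, 5304, 13113, 7219, 7130]
[period 4]
Births: 7823 × 0.466 = 3646 ; 5304 × 0.362 = 1920 ; 13113 × 0.252 = 3304 → 8870
10–19: 9730 × 0.955 = 9292
20–29: 10888 × 0.953 = 10376
30–39: 7823 × 0.948 = 7416
40–49: 5304 × 0.943 = 5002
50–59: 13113 × 0.95 = 12457
60+: 7219 × 0.924 + 7130 × 0.266 = 6670 + 1897 = 8567
Net migration: 0–9 + 150 → 9020; 10–19 + 220 → 9512; 20–29 − 270 → 10106; 30–39 − 160 → 7256; 40–49 + 130 → 5132; 50–59 + 20 → 12477; 60+ − 290 → 8277
End of period: [9020, 9512, 10106, 7256, 5132, 12477, 8277]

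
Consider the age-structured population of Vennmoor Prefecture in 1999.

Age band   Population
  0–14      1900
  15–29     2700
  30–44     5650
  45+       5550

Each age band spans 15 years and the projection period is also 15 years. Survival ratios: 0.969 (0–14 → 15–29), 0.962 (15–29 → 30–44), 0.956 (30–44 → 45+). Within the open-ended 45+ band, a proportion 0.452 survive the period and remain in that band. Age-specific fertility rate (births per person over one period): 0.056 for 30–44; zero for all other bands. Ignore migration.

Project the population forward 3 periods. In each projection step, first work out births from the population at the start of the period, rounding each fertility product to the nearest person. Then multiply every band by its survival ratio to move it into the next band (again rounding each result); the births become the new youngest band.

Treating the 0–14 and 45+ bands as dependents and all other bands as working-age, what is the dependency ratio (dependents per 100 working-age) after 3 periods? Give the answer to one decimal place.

[period 1]
Births: 5650 × 0.056 = 316
15–29: 1900 × 0.969 = 1841
30–44: 2700 × 0.962 = 2597
45+: 5650 × 0.956 + 5550 × 0.452 = 5401 + 2509 = 7910
End of period: [316, 1841, 2597, 7910]
[period 2]
Births: 2597 × 0.056 = 145
15–29: 316 × 0.969 = 306
30–44: 1841 × 0.962 = 1771
45+: 2597 × 0.956 + 7910 × 0.452 = 2483 + 3575 = 6058
End of period: [145, 306, 1771, 6058]
[period 3]
Births: 1771 × 0.056 = 99
15–29: 145 × 0.969 = 141
30–44: 306 × 0.962 = 294
45+: 1771 × 0.956 + 6058 × 0.452 = 1693 + 2738 = 4431
End of period: [99, 141, 294, 4431]
Dependents (band 0–14 + band 45+) = 99 + 4431 = 4530; working-age = 435; ratio = 4530/435 × 100 = 1041.4

1041.4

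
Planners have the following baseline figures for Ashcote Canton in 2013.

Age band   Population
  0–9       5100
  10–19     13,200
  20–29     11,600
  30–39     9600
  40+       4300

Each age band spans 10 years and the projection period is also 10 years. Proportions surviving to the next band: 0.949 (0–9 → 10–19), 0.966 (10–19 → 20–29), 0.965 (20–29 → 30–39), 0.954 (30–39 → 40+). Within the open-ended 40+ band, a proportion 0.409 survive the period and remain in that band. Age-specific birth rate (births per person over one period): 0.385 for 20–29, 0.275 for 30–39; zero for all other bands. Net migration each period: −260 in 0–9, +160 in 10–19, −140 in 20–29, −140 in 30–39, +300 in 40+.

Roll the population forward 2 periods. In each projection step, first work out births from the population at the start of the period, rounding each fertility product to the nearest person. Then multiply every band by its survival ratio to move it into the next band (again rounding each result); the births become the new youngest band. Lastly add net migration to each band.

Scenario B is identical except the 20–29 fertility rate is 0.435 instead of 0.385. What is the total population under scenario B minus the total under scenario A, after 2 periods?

1181

Let band 1 be 0–9 through band 5 = 40+.
After projecting period 1:
Births: 11600 * 0.385 = 4466  |  9600 * 0.275 = 2640 → 7106
Band 2: 5100 * 0.949 = 4840
Band 3: 13200 * 0.966 = 12751
Band 4: 11600 * 0.965 = 11194
Band 5: 9600 * 0.954 + 4300 * 0.409 = 9158 + 1759 = 10917
Net migration: Band 1 − 260 → 6846; Band 2 + 160 → 5000; Band 3 − 140 → 12611; Band 4 − 140 → 11054; Band 5 + 300 → 11217
End of period: [6846, 5000, 12611, 11054, 11217]
After projecting period 2:
Births: 12611 * 0.385 = 4855  |  11054 * 0.275 = 3040 → 7895
Band 2: 6846 * 0.949 = 6497
Band 3: 5000 * 0.966 = 4830
Band 4: 12611 * 0.965 = 12170
Band 5: 11054 * 0.954 + 11217 * 0.409 = 10546 + 4588 = 15134
Net migration: Band 1 − 260 → 7635; Band 2 + 160 → 6657; Band 3 − 140 → 4690; Band 4 − 140 → 12030; Band 5 + 300 → 15434
End of period: [7635, 6657, 4690, 12030, 15434]
Scenario A total after 2 periods: 46446
Scenario B projection —
After projecting period 1:
Births: 11600 * 0.435 = 5046  |  9600 * 0.275 = 2640 → 7686
Band 2: 5100 * 0.949 = 4840
Band 3: 13200 * 0.966 = 12751
Band 4: 11600 * 0.965 = 11194
Band 5: 9600 * 0.954 + 4300 * 0.409 = 9158 + 1759 = 10917
Net migration: Band 1 − 260 → 7426; Band 2 + 160 → 5000; Band 3 − 140 → 12611; Band 4 − 140 → 11054; Band 5 + 300 → 11217
End of period: [7426, 5000, 12611, 11054, 11217]
After projecting period 2:
Births: 12611 * 0.435 = 5486  |  11054 * 0.275 = 3040 → 8526
Band 2: 7426 * 0.949 = 7047
Band 3: 5000 * 0.966 = 4830
Band 4: 12611 * 0.965 = 12170
Band 5: 11054 * 0.954 + 11217 * 0.409 = 10546 + 4588 = 15134
Net migration: Band 1 − 260 → 8266; Band 2 + 160 → 7207; Band 3 − 140 → 4690; Band 4 − 140 → 12030; Band 5 + 300 → 15434
End of period: [8266, 7207, 4690, 12030, 15434]
Scenario B total after 2 periods: 47627
Difference B − A = 47627 − 46446 = 1181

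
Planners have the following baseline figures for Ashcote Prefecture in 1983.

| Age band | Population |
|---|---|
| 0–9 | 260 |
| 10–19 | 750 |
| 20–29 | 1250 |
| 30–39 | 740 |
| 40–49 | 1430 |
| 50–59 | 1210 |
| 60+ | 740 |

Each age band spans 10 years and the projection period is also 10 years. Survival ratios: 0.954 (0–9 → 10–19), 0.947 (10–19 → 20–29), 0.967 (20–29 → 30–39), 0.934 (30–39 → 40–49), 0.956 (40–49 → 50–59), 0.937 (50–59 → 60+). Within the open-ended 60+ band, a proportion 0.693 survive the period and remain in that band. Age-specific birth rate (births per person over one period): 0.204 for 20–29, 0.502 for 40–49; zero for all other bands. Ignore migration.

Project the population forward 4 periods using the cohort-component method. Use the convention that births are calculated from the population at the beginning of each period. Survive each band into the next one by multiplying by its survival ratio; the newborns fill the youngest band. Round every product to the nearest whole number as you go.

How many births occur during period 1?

973

Let group 1 be 0–9 through group 7 = 60+.
[period 1]
Births: 1250 × 0.204 = 255, 1430 × 0.502 = 718 → 973
Group 2: 260 × 0.954 = 248
Group 3: 750 × 0.947 = 710
Group 4: 1250 × 0.967 = 1209
Group 5: 740 × 0.934 = 691
Group 6: 1430 × 0.956 = 1367
Group 7: 1210 × 0.937 + 740 × 0.693 = 1134 + 513 = 1647
Giving 973 / 248 / 710 / 1209 / 691 / 1367 / 1647.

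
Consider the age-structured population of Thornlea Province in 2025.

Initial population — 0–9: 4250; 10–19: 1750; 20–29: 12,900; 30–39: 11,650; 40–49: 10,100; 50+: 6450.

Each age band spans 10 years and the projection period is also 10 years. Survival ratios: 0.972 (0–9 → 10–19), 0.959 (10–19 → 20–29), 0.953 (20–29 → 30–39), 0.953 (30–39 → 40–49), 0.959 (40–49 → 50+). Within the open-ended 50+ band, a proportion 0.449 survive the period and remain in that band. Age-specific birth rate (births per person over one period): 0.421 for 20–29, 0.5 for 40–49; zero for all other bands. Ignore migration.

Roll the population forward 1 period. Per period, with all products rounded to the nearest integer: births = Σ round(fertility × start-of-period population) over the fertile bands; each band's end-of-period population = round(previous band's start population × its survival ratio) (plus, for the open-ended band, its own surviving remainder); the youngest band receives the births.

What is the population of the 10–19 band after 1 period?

Numbering the groups 1..6 from youngest to oldest:
[period 1]
Births: 12900 × 0.421 = 5431 ; 10100 × 0.5 = 5050 — total 10481
Group 2: 4250 × 0.972 = 4131
Group 3: 1750 × 0.959 = 1678
Group 4: 12900 × 0.953 = 12294
Group 5: 11650 × 0.953 = 11102
Group 6: 10100 × 0.959 + 6450 × 0.449 = 9686 + 2896 = 12582
→ [10481, 4131, 1678, 12294, 11102, 12582]

4131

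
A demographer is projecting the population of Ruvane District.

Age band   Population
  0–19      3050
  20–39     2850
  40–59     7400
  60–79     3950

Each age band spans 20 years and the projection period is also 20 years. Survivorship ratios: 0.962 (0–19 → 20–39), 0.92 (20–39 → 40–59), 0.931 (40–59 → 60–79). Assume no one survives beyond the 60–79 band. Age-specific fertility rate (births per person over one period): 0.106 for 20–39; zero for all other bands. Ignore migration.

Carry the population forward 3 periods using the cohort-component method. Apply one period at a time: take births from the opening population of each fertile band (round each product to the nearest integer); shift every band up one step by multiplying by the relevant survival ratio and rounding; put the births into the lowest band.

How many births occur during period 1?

302

Numbering the groups 1..4 from youngest to oldest:
Period 1.
Births: 2850 × 0.106 = 302
Group 2: 3050 × 0.962 = 2934
Group 3: 2850 × 0.92 = 2622
Group 4: 7400 × 0.931 = 6889
End of period: [302, 2934, 2622, 6889]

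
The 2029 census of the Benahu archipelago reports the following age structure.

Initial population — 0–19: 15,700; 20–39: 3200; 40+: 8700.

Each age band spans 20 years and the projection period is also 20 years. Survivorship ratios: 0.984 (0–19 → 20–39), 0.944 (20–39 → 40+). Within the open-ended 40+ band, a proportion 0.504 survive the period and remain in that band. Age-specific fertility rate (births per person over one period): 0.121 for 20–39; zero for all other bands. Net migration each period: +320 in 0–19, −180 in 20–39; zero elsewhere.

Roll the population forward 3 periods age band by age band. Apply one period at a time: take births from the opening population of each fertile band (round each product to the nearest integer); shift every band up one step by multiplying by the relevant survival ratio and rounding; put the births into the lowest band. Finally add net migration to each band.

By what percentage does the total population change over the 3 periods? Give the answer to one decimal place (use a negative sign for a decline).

-56.6

— Period 1 —
Births: 3200 × 0.121 = 387
20–39: 15700 × 0.984 = 15449
40+: 3200 × 0.944 + 8700 × 0.504 = 3021 + 4385 = 7406
Net migration: 0–19 + 320 → 707; 20–39 − 180 → 15269
Population now: 0–19=707, 20–39=15269, 40+=7406
— Period 2 —
Births: 15269 × 0.121 = 1848
20–39: 707 × 0.984 = 696
40+: 15269 × 0.944 + 7406 × 0.504 = 14414 + 3733 = 18147
Net migration: 0–19 + 320 → 2168; 20–39 − 180 → 516
Population now: 0–19=2168, 20–39=516, 40+=18147
— Period 3 —
Births: 516 × 0.121 = 62
20–39: 2168 × 0.984 = 2133
40+: 516 × 0.944 + 18147 × 0.504 = 487 + 9146 = 9633
Net migration: 0–19 + 320 → 382; 20–39 − 180 → 1953
Population now: 0–19=382, 20–39=1953, 40+=9633
Total: 27600 → 11968; change = -15632; percentage change = -56.6%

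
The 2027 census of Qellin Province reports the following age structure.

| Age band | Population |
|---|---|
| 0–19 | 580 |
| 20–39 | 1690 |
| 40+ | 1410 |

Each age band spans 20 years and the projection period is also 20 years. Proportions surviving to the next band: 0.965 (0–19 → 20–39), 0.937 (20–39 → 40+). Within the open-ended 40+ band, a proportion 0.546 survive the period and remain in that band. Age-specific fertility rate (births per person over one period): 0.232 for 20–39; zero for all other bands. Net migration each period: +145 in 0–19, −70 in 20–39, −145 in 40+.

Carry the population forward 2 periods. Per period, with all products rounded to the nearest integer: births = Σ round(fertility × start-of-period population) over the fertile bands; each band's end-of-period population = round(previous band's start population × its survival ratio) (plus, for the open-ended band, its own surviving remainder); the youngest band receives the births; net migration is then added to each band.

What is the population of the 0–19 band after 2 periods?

(Bands numbered youngest = 1 to oldest = 3.)
Period 1.
Births: 1690 × 0.232 = 392
Band 2: 580 × 0.965 = 560
Band 3: 1690 × 0.937 + 1410 × 0.546 = 1584 + 770 = 2354
Net migration: Band 1 + 145 → 537; Band 2 − 70 → 490; Band 3 − 145 → 2209
Giving 537 / 490 / 2209.
Period 2.
Births: 490 × 0.232 = 114
Band 2: 537 × 0.965 = 518
Band 3: 490 × 0.937 + 2209 × 0.546 = 459 + 1206 = 1665
Net migration: Band 1 + 145 → 259; Band 2 − 70 → 448; Band 3 − 145 → 1520
Giving 259 / 448 / 1520.

259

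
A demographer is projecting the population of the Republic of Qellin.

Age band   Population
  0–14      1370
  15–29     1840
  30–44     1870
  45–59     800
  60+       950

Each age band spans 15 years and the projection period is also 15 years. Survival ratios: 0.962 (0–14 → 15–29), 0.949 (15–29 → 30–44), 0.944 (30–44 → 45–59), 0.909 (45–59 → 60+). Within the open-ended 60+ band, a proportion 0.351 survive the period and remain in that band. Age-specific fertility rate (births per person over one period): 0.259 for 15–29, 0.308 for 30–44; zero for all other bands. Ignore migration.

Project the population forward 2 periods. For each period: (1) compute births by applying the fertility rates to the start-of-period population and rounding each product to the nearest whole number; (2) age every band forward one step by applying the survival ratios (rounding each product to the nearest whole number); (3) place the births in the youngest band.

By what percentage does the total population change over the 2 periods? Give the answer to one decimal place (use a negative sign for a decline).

-0.9

Let band 1 be 0–14 through band 5 = 60+.
— Period 1 —
Births: 1840 × 0.259 = 477  |  1870 × 0.308 = 576 → 1053
Band 2: 1370 × 0.962 = 1318
Band 3: 1840 × 0.949 = 1746
Band 4: 1870 × 0.944 = 1765
Band 5: 800 × 0.909 + 950 × 0.351 = 727 + 333 = 1060
End of period: [1053, 1318, 1746, 1765, 1060]
— Period 2 —
Births: 1318 × 0.259 = 341  |  1746 × 0.308 = 538 → 879
Band 2: 1053 × 0.962 = 1013
Band 3: 1318 × 0.949 = 1251
Band 4: 1746 × 0.944 = 1648
Band 5: 1765 × 0.909 + 1060 × 0.351 = 1604 + 372 = 1976
End of period: [879, 1013, 1251, 1648, 1976]
Total: 6830 → 6767; change = -63; percentage change = -0.9%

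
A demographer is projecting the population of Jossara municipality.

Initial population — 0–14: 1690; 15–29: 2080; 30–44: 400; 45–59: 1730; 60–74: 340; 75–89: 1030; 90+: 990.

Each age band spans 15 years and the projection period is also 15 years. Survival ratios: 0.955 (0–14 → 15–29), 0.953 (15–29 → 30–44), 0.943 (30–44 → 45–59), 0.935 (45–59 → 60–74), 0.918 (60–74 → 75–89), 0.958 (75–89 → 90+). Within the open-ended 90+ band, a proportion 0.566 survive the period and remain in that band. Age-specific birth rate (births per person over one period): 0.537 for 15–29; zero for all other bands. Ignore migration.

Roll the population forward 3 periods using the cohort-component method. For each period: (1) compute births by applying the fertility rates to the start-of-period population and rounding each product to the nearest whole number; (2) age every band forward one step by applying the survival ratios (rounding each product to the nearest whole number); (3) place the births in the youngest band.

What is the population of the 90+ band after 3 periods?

2088

Let band 1 be 0–14 through band 7 = 90+.
After projecting period 1:
Births: 2080 * 0.537 = 1117
Band 2: 1690 * 0.955 = 1614
Band 3: 2080 * 0.953 = 1982
Band 4: 400 * 0.943 = 377
Band 5: 1730 * 0.935 = 1618
Band 6: 340 * 0.918 = 312
Band 7: 1030 * 0.958 + 990 * 0.566 = 987 + 560 = 1547
→ [1117, 1614, 1982, 377, 1618, 312, 1547]
After projecting period 2:
Births: 1614 * 0.537 = 867
Band 2: 1117 * 0.955 = 1067
Band 3: 1614 * 0.953 = 1538
Band 4: 1982 * 0.943 = 1869
Band 5: 377 * 0.935 = 352
Band 6: 1618 * 0.918 = 1485
Band 7: 312 * 0.958 + 1547 * 0.566 = 299 + 876 = 1175
→ [867, 1067, 1538, 1869, 352, 1485, 1175]
After projecting period 3:
Births: 1067 * 0.537 = 573
Band 2: 867 * 0.955 = 828
Band 3: 1067 * 0.953 = 1017
Band 4: 1538 * 0.943 = 1450
Band 5: 1869 * 0.935 = 1748
Band 6: 352 * 0.918 = 323
Band 7: 1485 * 0.958 + 1175 * 0.566 = 1423 + 665 = 2088
→ [573, 828, 1017, 1450, 1748, 323, 2088]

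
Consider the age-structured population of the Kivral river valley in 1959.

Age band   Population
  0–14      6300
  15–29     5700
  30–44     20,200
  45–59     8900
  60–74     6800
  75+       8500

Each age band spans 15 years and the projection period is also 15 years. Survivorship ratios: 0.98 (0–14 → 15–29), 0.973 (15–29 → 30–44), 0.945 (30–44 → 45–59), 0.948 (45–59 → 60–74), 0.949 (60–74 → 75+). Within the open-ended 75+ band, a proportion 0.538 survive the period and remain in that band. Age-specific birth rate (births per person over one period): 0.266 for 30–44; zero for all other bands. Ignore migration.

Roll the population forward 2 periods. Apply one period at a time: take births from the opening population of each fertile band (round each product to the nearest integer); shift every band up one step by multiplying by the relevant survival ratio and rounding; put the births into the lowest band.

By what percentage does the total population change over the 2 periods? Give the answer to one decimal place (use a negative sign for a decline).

Numbering the groups 1..6 from youngest to oldest:
After projecting period 1:
Births: 20200 × 0.266 = 5373
Group 2: 6300 × 0.98 = 6174
Group 3: 5700 × 0.973 = 5546
Group 4: 20200 × 0.945 = 19089
Group 5: 8900 × 0.948 = 8437
Group 6: 6800 × 0.949 + 8500 × 0.538 = 6453 + 4573 = 11026
End of period: [5373, 6174, 5546, 19089, 8437, 11026]
After projecting period 2:
Births: 5546 × 0.266 = 1475
Group 2: 5373 × 0.98 = 5266
Group 3: 6174 × 0.973 = 6007
Group 4: 5546 × 0.945 = 5241
Group 5: 19089 × 0.948 = 18096
Group 6: 8437 × 0.949 + 11026 × 0.538 = 8007 + 5932 = 13939
End of period: [1475, 5266, 6007, 5241, 18096, 13939]
Total: 56400 → 50024; change = -6376; percentage change = -11.3%

-11.3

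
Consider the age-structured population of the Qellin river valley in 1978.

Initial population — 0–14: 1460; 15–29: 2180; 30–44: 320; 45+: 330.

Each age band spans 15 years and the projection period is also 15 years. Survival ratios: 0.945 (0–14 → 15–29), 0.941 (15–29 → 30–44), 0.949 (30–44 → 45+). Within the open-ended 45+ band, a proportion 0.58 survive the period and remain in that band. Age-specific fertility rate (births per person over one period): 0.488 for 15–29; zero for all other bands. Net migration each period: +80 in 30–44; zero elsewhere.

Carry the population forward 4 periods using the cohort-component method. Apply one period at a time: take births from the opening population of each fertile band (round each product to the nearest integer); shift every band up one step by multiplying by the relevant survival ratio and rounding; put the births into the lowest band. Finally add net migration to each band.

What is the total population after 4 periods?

3961

Numbering the bands 1..4 from youngest to oldest:
Period 1:
Births: 2180 × 0.488 = 1064
Band 2: 1460 × 0.945 = 1380
Band 3: 2180 × 0.941 = 2051
Band 4: 320 × 0.949 + 330 × 0.58 = 304 + 191 = 495
Net migration: Band 3 + 80 → 2131
Giving 1064 / 1380 / 2131 / 495.
Period 2:
Births: 1380 × 0.488 = 673
Band 2: 1064 × 0.945 = 1005
Band 3: 1380 × 0.941 = 1299
Band 4: 2131 × 0.949 + 495 × 0.58 = 2022 + 287 = 2309
Net migration: Band 3 + 80 → 1379
Giving 673 / 1005 / 1379 / 2309.
Period 3:
Births: 1005 × 0.488 = 490
Band 2: 673 × 0.945 = 636
Band 3: 1005 × 0.941 = 946
Band 4: 1379 × 0.949 + 2309 × 0.58 = 1309 + 1339 = 2648
Net migration: Band 3 + 80 → 1026
Giving 490 / 636 / 1026 / 2648.
Period 4:
Births: 636 × 0.488 = 310
Band 2: 490 × 0.945 = 463
Band 3: 636 × 0.941 = 598
Band 4: 1026 × 0.949 + 2648 × 0.58 = 974 + 1536 = 2510
Net migration: Band 3 + 80 → 678
Giving 310 / 463 / 678 / 2510.
Total after period 4: 310 + 463 + 678 + 2510 = 3961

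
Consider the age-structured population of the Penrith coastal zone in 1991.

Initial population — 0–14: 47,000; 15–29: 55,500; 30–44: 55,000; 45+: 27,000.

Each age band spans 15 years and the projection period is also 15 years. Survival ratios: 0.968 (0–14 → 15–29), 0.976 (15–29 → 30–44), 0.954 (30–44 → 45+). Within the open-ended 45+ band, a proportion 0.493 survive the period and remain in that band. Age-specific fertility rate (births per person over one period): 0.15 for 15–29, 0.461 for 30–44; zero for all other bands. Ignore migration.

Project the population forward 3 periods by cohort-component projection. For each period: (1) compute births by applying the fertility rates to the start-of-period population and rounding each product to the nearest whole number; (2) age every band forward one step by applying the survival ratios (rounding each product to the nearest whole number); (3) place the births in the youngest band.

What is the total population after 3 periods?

Call the bands 1 to 4, youngest first.
After projecting period 1:
Births: 55500 * 0.15 = 8325 ; 55000 * 0.461 = 25355 → 33680
Band 2: 47000 * 0.968 = 45496
Band 3: 55500 * 0.976 = 54168
Band 4: 55000 * 0.954 + 27000 * 0.493 = 52470 + 13311 = 65781
Giving 33680 / 45496 / 54168 / 65781.
After projecting period 2:
Births: 45496 * 0.15 = 6824 ; 54168 * 0.461 = 24971 → 31795
Band 2: 33680 * 0.968 = 32602
Band 3: 45496 * 0.976 = 44404
Band 4: 54168 * 0.954 + 65781 * 0.493 = 51676 + 32430 = 84106
Giving 31795 / 32602 / 44404 / 84106.
After projecting period 3:
Births: 32602 * 0.15 = 4890 ; 44404 * 0.461 = 20470 → 25360
Band 2: 31795 * 0.968 = 30778
Band 3: 32602 * 0.976 = 31820
Band 4: 44404 * 0.954 + 84106 * 0.493 = 42361 + 41464 = 83825
Giving 25360 / 30778 / 31820 / 83825.
Total after period 3: 25360 + 30778 + 31820 + 83825 = 171783

171783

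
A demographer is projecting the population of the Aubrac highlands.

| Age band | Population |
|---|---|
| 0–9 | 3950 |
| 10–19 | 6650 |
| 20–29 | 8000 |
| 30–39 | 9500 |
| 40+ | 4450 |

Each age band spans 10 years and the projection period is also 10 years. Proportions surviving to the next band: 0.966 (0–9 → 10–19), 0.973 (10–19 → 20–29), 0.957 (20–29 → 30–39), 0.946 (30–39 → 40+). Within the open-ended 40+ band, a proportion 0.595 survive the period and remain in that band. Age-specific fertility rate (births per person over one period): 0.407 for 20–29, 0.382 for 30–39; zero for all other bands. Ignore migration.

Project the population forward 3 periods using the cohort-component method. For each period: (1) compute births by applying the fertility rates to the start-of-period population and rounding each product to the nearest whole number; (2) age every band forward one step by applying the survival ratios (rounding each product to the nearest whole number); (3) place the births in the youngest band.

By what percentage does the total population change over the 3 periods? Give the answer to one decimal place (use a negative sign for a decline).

Period 1:
Births: 8000 × 0.407 = 3256  |  9500 × 0.382 = 3629 — total 6885
10–19: 3950 × 0.966 = 3816
20–29: 6650 × 0.973 = 6470
30–39: 8000 × 0.957 = 7656
40+: 9500 × 0.946 + 4450 × 0.595 = 8987 + 2648 = 11635
End of period: [6885, 3816, 6470, 7656, 11635]
Period 2:
Births: 6470 × 0.407 = 2633  |  7656 × 0.382 = 2925 — total 5558
10–19: 6885 × 0.966 = 6651
20–29: 3816 × 0.973 = 3713
30–39: 6470 × 0.957 = 6192
40+: 7656 × 0.946 + 11635 × 0.595 = 7243 + 6923 = 14166
End of period: [5558, 6651, 3713, 6192, 14166]
Period 3:
Births: 3713 × 0.407 = 1511  |  6192 × 0.382 = 2365 — total 3876
10–19: 5558 × 0.966 = 5369
20–29: 6651 × 0.973 = 6471
30–39: 3713 × 0.957 = 3553
40+: 6192 × 0.946 + 14166 × 0.595 = 5858 + 8429 = 14287
End of period: [3876, 5369, 6471, 3553, 14287]
Total: 32550 → 33556; change = 1006; percentage change = 3.1%

3.1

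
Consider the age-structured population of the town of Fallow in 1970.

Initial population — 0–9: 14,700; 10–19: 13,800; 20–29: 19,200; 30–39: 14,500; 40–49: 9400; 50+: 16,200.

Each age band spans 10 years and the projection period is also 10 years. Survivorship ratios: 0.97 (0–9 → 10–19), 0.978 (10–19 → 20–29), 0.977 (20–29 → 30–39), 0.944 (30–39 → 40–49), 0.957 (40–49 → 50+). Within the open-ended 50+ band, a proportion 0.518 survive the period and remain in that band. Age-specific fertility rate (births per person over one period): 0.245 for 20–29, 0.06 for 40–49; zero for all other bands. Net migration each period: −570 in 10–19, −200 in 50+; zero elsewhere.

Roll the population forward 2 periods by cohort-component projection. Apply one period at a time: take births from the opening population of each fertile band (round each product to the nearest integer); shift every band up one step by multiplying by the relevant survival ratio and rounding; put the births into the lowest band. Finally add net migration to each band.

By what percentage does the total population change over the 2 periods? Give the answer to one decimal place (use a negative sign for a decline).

Numbering the groups 1..6 from youngest to oldest:
After projecting period 1:
Births: 19200 × 0.245 = 4704  |  9400 × 0.06 = 564 ⇒ total 5268
Group 2: 14700 × 0.97 = 14259
Group 3: 13800 × 0.978 = 13496
Group 4: 19200 × 0.977 = 18758
Group 5: 14500 × 0.944 = 13688
Group 6: 9400 × 0.957 + 16200 × 0.518 = 8996 + 8392 = 17388
Net migration: Group 2 − 570 → 13689; Group 6 − 200 → 17188
End of period: [5268, 13689, 13496, 18758, 13688, 17188]
After projecting period 2:
Births: 13496 × 0.245 = 3307  |  13688 × 0.06 = 821 ⇒ total 4128
Group 2: 5268 × 0.97 = 5110
Group 3: 13689 × 0.978 = 13388
Group 4: 13496 × 0.977 = 13186
Group 5: 18758 × 0.944 = 17708
Group 6: 13688 × 0.957 + 17188 × 0.518 = 13099 + 8903 = 22002
Net migration: Group 2 − 570 → 4540; Group 6 − 200 → 21802
End of period: [4128, 4540, 13388, 13186, 17708, 21802]
Total: 87800 → 74752; change = -13048; percentage change = -14.9%

-14.9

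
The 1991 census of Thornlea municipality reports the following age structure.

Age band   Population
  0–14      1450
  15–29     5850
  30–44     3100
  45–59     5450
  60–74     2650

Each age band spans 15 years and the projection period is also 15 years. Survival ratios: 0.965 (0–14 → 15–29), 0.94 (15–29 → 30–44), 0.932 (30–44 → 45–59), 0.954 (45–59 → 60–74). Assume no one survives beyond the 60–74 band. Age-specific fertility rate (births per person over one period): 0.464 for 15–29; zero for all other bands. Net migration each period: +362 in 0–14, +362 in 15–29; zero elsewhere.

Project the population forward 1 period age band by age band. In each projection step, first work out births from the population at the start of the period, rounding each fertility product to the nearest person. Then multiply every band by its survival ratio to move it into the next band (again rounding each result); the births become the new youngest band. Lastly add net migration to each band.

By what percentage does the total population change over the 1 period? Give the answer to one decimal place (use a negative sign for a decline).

After projecting period 1:
Births: 5850 × 0.464 = 2714
15–29: 1450 × 0.965 = 1399
30–44: 5850 × 0.94 = 5499
45–59: 3100 × 0.932 = 2889
60–74: 5450 × 0.954 = 5199
Net migration: 0–14 + 362 → 3076; 15–29 + 362 → 1761
→ [3076, 1761, 5499, 2889, 5199]
Total: 18500 → 18424; change = -76; percentage change = -0.4%

-0.4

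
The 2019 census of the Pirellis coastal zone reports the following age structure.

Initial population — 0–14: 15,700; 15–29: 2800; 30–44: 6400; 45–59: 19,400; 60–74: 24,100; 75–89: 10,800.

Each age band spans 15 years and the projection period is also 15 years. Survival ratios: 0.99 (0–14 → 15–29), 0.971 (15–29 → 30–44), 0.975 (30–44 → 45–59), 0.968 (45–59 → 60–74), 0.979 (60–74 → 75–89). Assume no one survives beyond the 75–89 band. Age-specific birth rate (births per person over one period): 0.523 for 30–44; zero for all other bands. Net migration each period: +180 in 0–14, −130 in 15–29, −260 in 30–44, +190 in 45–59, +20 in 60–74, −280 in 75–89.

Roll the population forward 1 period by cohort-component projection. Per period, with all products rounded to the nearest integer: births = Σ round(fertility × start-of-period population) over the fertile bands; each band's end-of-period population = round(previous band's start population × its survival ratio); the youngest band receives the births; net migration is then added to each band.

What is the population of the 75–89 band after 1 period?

Period 1:
Births: 6400 * 0.523 = 3347
15–29: 15700 * 0.99 = 15543
30–44: 2800 * 0.971 = 2719
45–59: 6400 * 0.975 = 6240
60–74: 19400 * 0.968 = 18779
75–89: 24100 * 0.979 = 23594
Net migration: 0–14 + 180 → 3527; 15–29 − 130 → 15413; 30–44 − 260 → 2459; 45–59 + 190 → 6430; 60–74 + 20 → 18799; 75–89 − 280 → 23314
→ [3527, 15413, 2459, 6430, 18799, 23314]

23314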